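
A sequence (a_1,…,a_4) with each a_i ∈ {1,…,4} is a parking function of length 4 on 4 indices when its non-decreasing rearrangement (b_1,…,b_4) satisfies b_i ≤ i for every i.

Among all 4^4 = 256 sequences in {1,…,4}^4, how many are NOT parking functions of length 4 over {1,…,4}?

131

Count = 1·5^3 = 1·125 = 125 (Pollak)
Example (4,2,3,4) → sorted (2,3,4,4): b_1=2>1, not a PF.
4^4 − 125 = 256 − 125 = 131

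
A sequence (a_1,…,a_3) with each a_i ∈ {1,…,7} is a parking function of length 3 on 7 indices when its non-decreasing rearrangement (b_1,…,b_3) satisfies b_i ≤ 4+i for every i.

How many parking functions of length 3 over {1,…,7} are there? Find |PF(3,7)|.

|PF(3,7)| = (8−3)·8^(3−1) = 5·64 = 320
E.g. (2,5,5) → sorted (2,5,5): b_i ≤ 4+i ∀i, a PF.

320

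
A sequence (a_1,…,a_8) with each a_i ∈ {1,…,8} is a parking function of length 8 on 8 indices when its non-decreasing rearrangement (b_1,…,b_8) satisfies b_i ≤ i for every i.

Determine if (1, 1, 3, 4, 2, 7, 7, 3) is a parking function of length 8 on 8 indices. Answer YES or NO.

Order a: b = (1, 1, 2, 3, 3, 4, 7, 7).
  b_1=1 ≤ 1
  b_2=1 ≤ 2
  b_3=2 ≤ 3
  b_4=3 ≤ 4
  b_5=3 ≤ 5
  b_6=4 ≤ 6
  b_7=7 ≤ 7
  b_8=7 ≤ 8
All bounds hold ⇒ YES

YES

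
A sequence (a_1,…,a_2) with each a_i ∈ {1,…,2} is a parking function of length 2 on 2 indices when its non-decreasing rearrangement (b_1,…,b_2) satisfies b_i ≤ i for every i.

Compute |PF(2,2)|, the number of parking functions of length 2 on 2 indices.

|PF| = 1·3^1 = 1 · 3 = 3 (Pollak)
Example (1,1) → sorted (1,1): b_i ≤ i ∀i, a PF.

3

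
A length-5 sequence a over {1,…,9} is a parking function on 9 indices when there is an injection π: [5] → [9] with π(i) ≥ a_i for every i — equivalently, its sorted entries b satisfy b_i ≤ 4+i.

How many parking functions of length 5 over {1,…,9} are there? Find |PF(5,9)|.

Count = (9−5+1)·(9+1)^(5−1) = 5×10000 = 50000
Example (6,5,4,2,3) → sorted (2,3,4,5,6): b_i ≤ 4+i ∀i, a PF.

50000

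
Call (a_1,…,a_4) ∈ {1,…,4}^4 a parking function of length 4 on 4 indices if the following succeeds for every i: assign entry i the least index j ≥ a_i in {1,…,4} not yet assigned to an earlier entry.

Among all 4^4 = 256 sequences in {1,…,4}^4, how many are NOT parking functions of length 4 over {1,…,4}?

131

|PF| = (5−4)·5^(4−1) = 1 · 125 = 125 (Konheim–Weiss)
One tuple (4,4,4,4) → sorted (4,4,4,4): b_1=4>1, not a PF.
Total 256; non-PF = 256−125 = 131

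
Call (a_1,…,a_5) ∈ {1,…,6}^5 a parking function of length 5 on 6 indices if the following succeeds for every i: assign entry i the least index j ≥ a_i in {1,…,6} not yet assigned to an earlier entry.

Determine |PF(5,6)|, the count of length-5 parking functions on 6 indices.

4802

#PF = (7−5)·7^(5−1) = 2 · 2401 = 4802 (Konheim–Weiss)
Check (2,4,4,1,4) → sorted (1,2,4,4,4): b_i ≤ 1+i ∀i, a PF.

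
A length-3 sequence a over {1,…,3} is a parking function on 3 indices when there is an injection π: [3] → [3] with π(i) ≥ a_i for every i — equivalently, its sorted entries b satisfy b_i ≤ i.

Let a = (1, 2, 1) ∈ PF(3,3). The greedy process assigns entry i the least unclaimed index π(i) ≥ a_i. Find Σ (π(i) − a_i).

2

Σπ = 6 ({1..3} each once); Σa = 1+2+1 = 4; disp = 6−4 = 2.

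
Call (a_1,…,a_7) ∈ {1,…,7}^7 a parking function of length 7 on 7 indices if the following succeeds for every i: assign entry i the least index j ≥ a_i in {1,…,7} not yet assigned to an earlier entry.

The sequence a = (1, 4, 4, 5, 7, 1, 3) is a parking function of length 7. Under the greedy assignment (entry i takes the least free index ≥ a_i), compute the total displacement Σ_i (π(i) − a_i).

Σπ(i) = 1+…+7 = 28; Σa = 1+4+4+5+7+1+3 = 25; disp = 28−25 = 3.

3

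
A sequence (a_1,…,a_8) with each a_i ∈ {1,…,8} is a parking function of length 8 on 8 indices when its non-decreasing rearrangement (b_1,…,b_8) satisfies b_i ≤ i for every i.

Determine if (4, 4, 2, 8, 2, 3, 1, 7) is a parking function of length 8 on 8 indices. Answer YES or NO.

YES

Rearranged: b = (1, 2, 2, 3, 4, 4, 7, 8).
  b_1=1 ≤ 1
  b_2=2 ≤ 2
  b_3=2 ≤ 3
  b_4=3 ≤ 4
  b_5=4 ≤ 5
  b_6=4 ≤ 6
  b_7=7 ≤ 7
  b_8=8 ≤ 8
All bounds hold ⇒ YES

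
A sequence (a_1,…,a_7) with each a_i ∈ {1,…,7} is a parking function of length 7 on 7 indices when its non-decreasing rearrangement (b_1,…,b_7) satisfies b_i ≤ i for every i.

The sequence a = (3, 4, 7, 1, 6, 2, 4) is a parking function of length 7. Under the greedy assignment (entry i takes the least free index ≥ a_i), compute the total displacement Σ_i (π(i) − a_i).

Σπ = 7·8/2 = 28 (π permutes [7]); Σa = 3+4+7+1+6+2+4 = 27; disp = 28−27 = 1.

1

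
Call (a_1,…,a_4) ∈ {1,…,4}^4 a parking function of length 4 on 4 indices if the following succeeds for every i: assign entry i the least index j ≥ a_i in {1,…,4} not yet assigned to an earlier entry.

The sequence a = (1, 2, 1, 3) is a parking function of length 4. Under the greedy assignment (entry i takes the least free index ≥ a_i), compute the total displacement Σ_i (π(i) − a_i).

Σπ(i) = 1+…+4 = 10; Σa = 1+2+1+3 = 7; disp = 10−7 = 3.

3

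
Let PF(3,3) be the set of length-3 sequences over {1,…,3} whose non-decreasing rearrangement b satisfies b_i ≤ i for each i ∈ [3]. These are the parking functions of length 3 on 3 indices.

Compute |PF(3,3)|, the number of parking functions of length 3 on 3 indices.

16

Count = (3+1−3)·(3+1)^{3−1} = 1×16 = 16
E.g. (1,2,2) → sorted (1,2,2): b_i ≤ i ∀i, a PF.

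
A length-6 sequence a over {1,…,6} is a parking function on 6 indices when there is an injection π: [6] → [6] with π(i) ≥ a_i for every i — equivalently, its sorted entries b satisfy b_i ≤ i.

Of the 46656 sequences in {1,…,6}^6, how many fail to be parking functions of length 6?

29849

|PF(6,6)| = (7−6)·7^(6−1) = 1 · 16807 = 16807 [KW]
Example (1,2,5,5,3,5) → sorted (1,2,3,5,5,5): b_4=5>4, not a PF.
6^6 − 16807 = 46656 − 16807 = 29849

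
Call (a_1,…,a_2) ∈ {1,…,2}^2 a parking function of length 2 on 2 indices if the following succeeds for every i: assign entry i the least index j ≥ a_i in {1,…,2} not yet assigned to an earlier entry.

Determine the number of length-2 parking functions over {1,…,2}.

#PF = 1·3^1 = 1 · 3 = 3 (Pollak)
E.g. (1,2) → sorted (1,2): b_i ≤ i ∀i, a PF.

3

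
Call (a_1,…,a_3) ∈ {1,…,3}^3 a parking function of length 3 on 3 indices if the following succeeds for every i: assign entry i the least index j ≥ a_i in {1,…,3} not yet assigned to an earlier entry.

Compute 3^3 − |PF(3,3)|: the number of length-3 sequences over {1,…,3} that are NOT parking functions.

11

|PF(3,3)| = (3+1−3)·(3+1)^{3−1} = 1·16 = 16 [KW]
One tuple (3,2,3) → sorted (2,3,3): b_1=2>1, not a PF.
Total 27; non-PF = 27−16 = 11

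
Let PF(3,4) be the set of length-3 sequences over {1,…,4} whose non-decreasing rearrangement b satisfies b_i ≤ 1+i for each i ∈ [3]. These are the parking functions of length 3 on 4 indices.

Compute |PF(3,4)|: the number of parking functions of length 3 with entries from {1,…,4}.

50

|PF| = 2·5^2 = 2 · 25 = 50
Example (4,3,2) → sorted (2,3,4): b_i ≤ 1+i ∀i, a PF.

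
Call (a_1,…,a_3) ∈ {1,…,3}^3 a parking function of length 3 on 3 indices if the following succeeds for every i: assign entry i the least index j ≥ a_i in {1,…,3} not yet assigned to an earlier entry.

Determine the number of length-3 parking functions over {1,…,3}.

16

Count = 1·4^2 = 1·16 = 16 (Pollak)
Example (2,1,3) → sorted (1,2,3): b_i ≤ i ∀i, a PF.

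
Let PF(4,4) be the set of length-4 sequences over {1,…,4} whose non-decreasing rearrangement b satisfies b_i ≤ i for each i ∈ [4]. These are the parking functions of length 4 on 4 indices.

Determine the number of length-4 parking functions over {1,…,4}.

125

|PF(4,4)| = (4+1−4)·(4+1)^{4−1} = 1·125 = 125 (Konheim–Weiss)
E.g. (2,1,1,1) → sorted (1,1,1,2): b_i ≤ i ∀i, a PF.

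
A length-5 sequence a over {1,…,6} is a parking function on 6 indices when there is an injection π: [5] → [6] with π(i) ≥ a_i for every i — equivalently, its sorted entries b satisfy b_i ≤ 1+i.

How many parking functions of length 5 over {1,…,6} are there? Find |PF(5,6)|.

4802

|PF| = (7−5)·7^(5−1) = 2×2401 = 4802 (Konheim–Weiss)
Example (6,1,3,2,4) → sorted (1,2,3,4,6): b_i ≤ 1+i ∀i, a PF.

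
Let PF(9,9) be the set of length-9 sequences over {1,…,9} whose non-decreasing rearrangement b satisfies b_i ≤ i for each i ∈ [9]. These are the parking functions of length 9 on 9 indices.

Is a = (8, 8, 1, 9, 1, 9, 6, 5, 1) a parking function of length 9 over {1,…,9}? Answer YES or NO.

NO

Rearranged: b = (1, 1, 1, 5, 6, 8, 8, 9, 9).
  b_1=1 ≤ 1
  b_2=1 ≤ 2
  b_3=1 ≤ 3
  b_4=5 > 4
  fails at i=4 ⇒ NO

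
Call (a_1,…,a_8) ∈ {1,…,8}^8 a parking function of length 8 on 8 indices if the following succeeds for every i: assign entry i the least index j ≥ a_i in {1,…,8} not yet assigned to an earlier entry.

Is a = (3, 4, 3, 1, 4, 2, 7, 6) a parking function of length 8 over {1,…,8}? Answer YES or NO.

YES

Order a: b = (1, 2, 3, 3, 4, 4, 6, 7).
  b_1=1 ≤ 1
  b_2=2 ≤ 2
  b_3=3 ≤ 3
  b_4=3 ≤ 4
  b_5=4 ≤ 5
  b_6=4 ≤ 6
  b_7=6 ≤ 7
  b_8=7 ≤ 8
All bounds hold ⇒ YES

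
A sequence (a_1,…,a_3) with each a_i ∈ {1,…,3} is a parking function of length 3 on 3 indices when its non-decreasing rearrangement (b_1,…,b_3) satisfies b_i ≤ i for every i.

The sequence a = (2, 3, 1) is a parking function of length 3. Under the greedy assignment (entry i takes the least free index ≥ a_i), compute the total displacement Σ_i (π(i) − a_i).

0

Σπ(i) = 1+…+3 = 6; Σa = 2+3+1 = 6; disp = 6−6 = 0.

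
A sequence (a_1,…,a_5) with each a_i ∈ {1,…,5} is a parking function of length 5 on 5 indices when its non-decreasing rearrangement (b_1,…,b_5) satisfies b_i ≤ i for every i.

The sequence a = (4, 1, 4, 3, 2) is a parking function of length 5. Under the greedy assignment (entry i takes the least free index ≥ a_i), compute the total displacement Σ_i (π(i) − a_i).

Σπ(i) = 1+…+5 = 15; Σa = 4+1+4+3+2 = 14; disp = 15−14 = 1.

1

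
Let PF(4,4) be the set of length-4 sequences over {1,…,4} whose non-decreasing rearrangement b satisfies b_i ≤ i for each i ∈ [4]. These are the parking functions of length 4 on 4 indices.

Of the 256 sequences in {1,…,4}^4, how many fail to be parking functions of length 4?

131

|PF(4,4)| = (4+1−4)·(4+1)^{4−1} = 1×125 = 125 [KW]
E.g. (3,3,3,2) → sorted (2,3,3,3): b_1=2>1, not a PF.
4^4 − 125 = 256 − 125 = 131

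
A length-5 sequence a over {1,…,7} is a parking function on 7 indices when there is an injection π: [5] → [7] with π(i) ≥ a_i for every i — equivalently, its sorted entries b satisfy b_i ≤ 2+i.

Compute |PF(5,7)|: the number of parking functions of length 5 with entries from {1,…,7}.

12288

|PF(5,7)| = 3·8^4 = 3·4096 = 12288 [KW]
Check (6,3,3,2,5) → sorted (2,3,3,5,6): b_i ≤ 2+i ∀i, a PF.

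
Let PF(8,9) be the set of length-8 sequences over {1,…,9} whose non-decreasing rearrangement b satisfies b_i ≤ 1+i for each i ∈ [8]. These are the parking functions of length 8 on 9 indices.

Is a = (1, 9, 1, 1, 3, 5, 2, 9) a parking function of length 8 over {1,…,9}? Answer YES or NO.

NO

Rearranged: b = (1, 1, 1, 2, 3, 5, 9, 9).
  b_1=1 ≤ 2
  b_2=1 ≤ 3
  b_3=1 ≤ 4
  b_4=2 ≤ 5
  b_5=3 ≤ 6
  b_6=5 ≤ 7
  b_7=9 > 8
  fails at i=7 ⇒ NO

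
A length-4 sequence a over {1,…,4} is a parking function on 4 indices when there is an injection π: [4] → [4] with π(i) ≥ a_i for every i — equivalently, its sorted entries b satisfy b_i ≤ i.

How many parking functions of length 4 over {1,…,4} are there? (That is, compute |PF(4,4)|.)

125

|PF(4,4)| = (4+1−4)·(4+1)^{4−1} = 1×125 = 125 (Konheim–Weiss)
E.g. (2,1,4,1) → sorted (1,1,2,4): b_i ≤ i ∀i, a PF.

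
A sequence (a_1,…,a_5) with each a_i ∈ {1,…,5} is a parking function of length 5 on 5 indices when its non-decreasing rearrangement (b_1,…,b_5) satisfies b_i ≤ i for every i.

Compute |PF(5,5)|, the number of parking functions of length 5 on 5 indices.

|PF| = (5+1−5)·(5+1)^{5−1} = 1×1296 = 1296
Check (3,1,1,1,2) → sorted (1,1,1,2,3): b_i ≤ i ∀i, a PF.

1296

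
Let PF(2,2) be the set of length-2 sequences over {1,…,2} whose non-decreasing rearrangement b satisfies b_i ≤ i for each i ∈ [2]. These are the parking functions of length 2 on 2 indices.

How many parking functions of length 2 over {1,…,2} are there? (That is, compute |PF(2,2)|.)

3

#PF = (2+1−2)·(2+1)^{2−1} = 1·3 = 3 (Konheim–Weiss)
Example (1,2) → sorted (1,2): b_i ≤ i ∀i, a PF.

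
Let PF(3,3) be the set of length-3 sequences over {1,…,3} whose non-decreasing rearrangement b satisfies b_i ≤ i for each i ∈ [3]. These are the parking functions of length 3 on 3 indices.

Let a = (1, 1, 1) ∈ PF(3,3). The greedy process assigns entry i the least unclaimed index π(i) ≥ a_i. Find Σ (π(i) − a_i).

Σπ = 3·4/2 = 6 (π permutes [3]); Σa = 1+1+1 = 3; disp = 6−3 = 3.

3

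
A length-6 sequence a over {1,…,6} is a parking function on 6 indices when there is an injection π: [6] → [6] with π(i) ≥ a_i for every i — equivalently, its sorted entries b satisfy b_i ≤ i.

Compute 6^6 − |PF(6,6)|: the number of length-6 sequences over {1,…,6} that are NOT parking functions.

#PF = (6+1−6)·(6+1)^{6−1} = 1 · 16807 = 16807
Example (1,2,5,6,5,2) → sorted (1,2,2,5,5,6): b_4=5>4, not a PF.
So 46656 − 16807 = 29849 fail.

29849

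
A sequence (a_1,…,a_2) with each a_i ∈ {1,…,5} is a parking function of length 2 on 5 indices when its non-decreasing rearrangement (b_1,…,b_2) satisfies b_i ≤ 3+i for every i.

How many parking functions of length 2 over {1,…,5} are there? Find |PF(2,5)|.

|PF(2,5)| = (6−2)·6^(2−1) = 4×6 = 24 (Konheim–Weiss)
E.g. (1,5) → sorted (1,5): b_i ≤ 3+i ∀i, a PF.

24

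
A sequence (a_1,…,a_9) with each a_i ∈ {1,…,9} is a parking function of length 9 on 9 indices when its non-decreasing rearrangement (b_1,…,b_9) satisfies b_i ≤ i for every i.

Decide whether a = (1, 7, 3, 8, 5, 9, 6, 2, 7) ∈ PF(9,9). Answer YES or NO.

Sorted: b = (1, 2, 3, 5, 6, 7, 7, 8, 9).
  b_1=1 ≤ 1
  b_2=2 ≤ 2
  b_3=3 ≤ 3
  b_4=5 > 4
  fails at i=4 ⇒ NO

NO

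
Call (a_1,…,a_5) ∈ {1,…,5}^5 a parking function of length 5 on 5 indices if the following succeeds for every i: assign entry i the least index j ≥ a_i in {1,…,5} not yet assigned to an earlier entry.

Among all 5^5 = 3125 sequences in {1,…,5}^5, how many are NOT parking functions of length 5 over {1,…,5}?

|PF(5,5)| = 1·6^4 = 1×1296 = 1296 (Konheim–Weiss)
One tuple (4,5,3,3,3) → sorted (3,3,3,4,5): b_1=3>1, not a PF.
5^5 − 1296 = 3125 − 1296 = 1829

1829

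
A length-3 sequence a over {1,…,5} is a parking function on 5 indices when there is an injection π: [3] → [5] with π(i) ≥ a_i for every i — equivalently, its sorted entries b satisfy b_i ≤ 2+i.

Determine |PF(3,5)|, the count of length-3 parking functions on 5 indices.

108

Count = 3·6^2 = 3 · 36 = 108
One tuple (1,5,2) → sorted (1,2,5): b_i ≤ 2+i ∀i, a PF.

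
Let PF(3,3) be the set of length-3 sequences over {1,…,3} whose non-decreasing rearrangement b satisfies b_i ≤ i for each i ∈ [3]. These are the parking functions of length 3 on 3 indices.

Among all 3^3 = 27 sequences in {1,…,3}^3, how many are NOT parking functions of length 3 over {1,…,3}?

Count = (3−3+1)·(3+1)^(3−1) = 1×16 = 16 (Pollak)
Example (2,3,2) → sorted (2,2,3): b_1=2>1, not a PF.
So 27 − 16 = 11 fail.

11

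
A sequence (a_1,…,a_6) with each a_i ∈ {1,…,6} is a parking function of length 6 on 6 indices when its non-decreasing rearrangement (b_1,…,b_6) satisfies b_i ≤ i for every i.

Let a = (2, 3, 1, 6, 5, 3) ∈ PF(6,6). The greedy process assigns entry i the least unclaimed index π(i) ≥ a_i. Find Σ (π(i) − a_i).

1

Σπ = 21 ({1..6} each once); Σa = 2+3+1+6+5+3 = 20; disp = 21−20 = 1.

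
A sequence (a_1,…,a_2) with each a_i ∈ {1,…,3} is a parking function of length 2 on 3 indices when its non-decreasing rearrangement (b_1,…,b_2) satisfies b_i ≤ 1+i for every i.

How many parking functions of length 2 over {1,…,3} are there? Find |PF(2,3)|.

#PF = (3−2+1)·(3+1)^(2−1) = 2 · 4 = 8 (Konheim–Weiss)
Example (2,3) → sorted (2,3): b_i ≤ 1+i ∀i, a PF.

8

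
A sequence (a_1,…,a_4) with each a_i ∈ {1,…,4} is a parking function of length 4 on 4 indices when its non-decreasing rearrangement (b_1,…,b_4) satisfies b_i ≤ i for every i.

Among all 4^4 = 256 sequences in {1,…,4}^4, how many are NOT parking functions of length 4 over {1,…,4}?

|PF| = (4−4+1)·(4+1)^(4−1) = 1 · 125 = 125 (Pollak)
Example (4,3,3,4) → sorted (3,3,4,4): b_1=3>1, not a PF.
So 256 − 125 = 131 fail.

131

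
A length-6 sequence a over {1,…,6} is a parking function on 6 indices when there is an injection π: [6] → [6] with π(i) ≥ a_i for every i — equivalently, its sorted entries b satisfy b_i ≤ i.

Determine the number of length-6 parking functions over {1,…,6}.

|PF(6,6)| = (6+1−6)·(6+1)^{6−1} = 1·16807 = 16807 (Pollak)
Example (2,1,3,3,2,4) → sorted (1,2,2,3,3,4): b_i ≤ i ∀i, a PF.

16807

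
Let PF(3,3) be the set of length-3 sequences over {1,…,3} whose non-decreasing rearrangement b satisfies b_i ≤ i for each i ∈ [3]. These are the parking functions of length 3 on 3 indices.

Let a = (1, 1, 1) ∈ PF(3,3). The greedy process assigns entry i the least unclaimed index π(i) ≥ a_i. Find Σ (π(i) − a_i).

Σπ(i) = 1+…+3 = 6; Σa = 1+1+1 = 3; disp = 6−3 = 3.

3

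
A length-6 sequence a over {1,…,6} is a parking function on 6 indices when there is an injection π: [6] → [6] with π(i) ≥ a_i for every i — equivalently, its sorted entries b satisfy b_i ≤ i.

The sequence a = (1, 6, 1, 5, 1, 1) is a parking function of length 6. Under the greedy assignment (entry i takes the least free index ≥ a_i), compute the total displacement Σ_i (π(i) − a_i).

6

Σπ = 6·7/2 = 21 (π permutes [6]); Σa = 1+6+1+5+1+1 = 15; disp = 21−15 = 6.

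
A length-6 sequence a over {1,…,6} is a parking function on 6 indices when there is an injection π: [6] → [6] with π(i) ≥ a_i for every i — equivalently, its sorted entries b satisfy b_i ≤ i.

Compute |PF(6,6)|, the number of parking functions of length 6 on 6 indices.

#PF = (7−6)·7^(6−1) = 1·16807 = 16807
One tuple (4,4,2,4,3,1) → sorted (1,2,3,4,4,4): b_i ≤ i ∀i, a PF.

16807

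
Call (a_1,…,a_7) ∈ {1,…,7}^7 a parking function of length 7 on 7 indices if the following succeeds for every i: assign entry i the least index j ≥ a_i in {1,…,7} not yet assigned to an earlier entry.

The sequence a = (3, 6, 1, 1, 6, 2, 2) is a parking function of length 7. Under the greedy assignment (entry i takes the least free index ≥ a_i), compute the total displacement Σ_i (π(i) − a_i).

7

Σπ = 28 ({1..7} each once); Σa = 3+6+1+1+6+2+2 = 21; disp = 28−21 = 7.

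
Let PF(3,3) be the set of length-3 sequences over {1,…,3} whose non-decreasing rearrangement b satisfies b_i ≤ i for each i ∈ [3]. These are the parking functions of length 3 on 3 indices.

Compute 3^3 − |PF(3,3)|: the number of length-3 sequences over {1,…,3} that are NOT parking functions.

Count = 1·4^2 = 1 · 16 = 16 [KW]
E.g. (2,3,3) → sorted (2,3,3): b_1=2>1, not a PF.
So 27 − 16 = 11 fail.

11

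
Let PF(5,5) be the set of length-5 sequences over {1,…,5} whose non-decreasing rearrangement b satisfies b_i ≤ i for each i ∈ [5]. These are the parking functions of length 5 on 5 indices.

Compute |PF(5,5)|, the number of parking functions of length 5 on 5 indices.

1296

Count = 1·6^4 = 1×1296 = 1296 (Pollak)
One tuple (1,3,3,2,2) → sorted (1,2,2,3,3): b_i ≤ i ∀i, a PF.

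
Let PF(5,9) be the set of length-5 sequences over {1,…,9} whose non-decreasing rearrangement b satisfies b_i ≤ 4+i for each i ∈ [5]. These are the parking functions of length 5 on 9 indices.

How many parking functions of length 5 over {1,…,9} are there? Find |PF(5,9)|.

|PF| = (9+1−5)·(9+1)^{5−1} = 5×10000 = 50000 (Pollak)
Example (7,5,7,3,8) → sorted (3,5,7,7,8): b_i ≤ 4+i ∀i, a PF.

50000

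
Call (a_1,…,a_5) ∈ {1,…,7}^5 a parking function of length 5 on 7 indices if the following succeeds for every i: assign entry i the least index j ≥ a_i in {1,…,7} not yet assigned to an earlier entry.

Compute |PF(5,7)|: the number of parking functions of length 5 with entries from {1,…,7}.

12288

#PF = (8−5)·8^(5−1) = 3·4096 = 12288 (Pollak)
Example (4,7,4,3,4) → sorted (3,4,4,4,7): b_i ≤ 2+i ∀i, a PF.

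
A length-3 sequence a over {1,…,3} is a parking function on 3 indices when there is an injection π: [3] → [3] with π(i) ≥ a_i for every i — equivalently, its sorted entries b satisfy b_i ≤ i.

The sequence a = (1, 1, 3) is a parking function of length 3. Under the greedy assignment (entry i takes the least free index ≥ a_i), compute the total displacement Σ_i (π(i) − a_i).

Σπ(i) = 1+…+3 = 6; Σa = 1+1+3 = 5; disp = 6−5 = 1.

1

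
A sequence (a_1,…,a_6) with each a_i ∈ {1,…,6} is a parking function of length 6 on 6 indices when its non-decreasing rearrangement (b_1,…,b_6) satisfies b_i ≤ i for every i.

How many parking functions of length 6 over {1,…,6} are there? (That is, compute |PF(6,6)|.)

16807

#PF = (6−6+1)·(6+1)^(6−1) = 1×16807 = 16807 (Konheim–Weiss)
E.g. (1,2,6,3,2,5) → sorted (1,2,2,3,5,6): b_i ≤ i ∀i, a PF.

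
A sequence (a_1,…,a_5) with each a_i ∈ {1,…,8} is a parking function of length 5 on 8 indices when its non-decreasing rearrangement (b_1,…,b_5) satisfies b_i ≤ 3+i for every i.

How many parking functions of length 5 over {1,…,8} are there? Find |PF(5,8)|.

26244

|PF(5,8)| = (9−5)·9^(5−1) = 4 · 6561 = 26244 (Pollak)
One tuple (7,4,1,5,6) → sorted (1,4,5,6,7): b_i ≤ 3+i ∀i, a PF.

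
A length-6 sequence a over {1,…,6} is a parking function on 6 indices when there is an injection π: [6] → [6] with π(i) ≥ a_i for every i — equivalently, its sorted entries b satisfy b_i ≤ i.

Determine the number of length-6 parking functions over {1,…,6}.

16807

|PF(6,6)| = 1·7^5 = 1·16807 = 16807
E.g. (2,4,3,1,4,1) → sorted (1,1,2,3,4,4): b_i ≤ i ∀i, a PF.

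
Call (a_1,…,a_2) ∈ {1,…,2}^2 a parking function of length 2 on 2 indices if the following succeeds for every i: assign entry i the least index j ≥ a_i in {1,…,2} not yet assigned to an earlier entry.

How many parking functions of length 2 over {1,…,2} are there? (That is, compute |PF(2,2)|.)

|PF| = 1·3^1 = 1 · 3 = 3 [KW]
Check (2,1) → sorted (1,2): b_i ≤ i ∀i, a PF.

3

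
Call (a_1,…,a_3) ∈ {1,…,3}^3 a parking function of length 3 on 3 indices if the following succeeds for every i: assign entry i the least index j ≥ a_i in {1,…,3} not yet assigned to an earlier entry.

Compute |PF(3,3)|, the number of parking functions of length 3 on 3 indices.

16

#PF = (3+1−3)·(3+1)^{3−1} = 1·16 = 16 (Pollak)
Check (1,1,2) → sorted (1,1,2): b_i ≤ i ∀i, a PF.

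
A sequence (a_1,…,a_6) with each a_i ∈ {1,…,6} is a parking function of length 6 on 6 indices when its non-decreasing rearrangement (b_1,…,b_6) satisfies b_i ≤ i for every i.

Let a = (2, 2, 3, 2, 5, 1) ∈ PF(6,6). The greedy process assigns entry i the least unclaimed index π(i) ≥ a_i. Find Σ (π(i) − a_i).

Σπ = 6·7/2 = 21 (π permutes [6]); Σa = 2+2+3+2+5+1 = 15; disp = 21−15 = 6.

6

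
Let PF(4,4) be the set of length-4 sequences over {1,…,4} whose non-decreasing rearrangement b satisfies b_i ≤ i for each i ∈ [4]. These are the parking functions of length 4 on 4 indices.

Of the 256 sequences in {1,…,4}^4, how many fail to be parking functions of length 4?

|PF(4,4)| = (5−4)·5^(4−1) = 1×125 = 125 (Konheim–Weiss)
One tuple (4,4,3,2) → sorted (2,3,4,4): b_1=2>1, not a PF.
4^4 − 125 = 256 − 125 = 131

131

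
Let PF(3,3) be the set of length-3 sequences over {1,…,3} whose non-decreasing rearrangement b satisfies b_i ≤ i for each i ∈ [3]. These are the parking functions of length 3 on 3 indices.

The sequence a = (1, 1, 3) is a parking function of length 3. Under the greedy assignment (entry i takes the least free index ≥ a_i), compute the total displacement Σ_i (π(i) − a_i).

1

Σπ = 3·4/2 = 6 (π permutes [3]); Σa = 1+1+3 = 5; disp = 6−5 = 1.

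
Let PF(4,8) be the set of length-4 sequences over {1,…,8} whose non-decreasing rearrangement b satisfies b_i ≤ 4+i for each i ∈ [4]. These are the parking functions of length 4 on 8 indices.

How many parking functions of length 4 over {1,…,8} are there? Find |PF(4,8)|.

3645

|PF(4,8)| = (8+1−4)·(8+1)^{4−1} = 5×729 = 3645 (Konheim–Weiss)
Example (2,6,3,7) → sorted (2,3,6,7): b_i ≤ 4+i ∀i, a PF.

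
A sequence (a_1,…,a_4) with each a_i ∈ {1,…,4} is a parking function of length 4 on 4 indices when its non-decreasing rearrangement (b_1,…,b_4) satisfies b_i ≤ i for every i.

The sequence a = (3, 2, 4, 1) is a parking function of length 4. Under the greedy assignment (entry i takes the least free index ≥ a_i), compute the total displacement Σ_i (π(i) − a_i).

Σπ(i) = 1+…+4 = 10; Σa = 3+2+4+1 = 10; disp = 10−10 = 0.

0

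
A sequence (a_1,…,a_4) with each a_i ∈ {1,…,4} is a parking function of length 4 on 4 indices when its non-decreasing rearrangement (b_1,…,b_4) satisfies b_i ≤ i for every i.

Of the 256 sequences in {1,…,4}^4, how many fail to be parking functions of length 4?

131

#PF = (4+1−4)·(4+1)^{4−1} = 1·125 = 125
E.g. (1,4,4,3) → sorted (1,3,4,4): b_2=3>2, not a PF.
4^4 − 125 = 256 − 125 = 131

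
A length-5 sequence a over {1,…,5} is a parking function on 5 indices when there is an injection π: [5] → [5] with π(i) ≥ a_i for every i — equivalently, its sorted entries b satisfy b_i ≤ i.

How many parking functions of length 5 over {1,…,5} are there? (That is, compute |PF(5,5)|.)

1296

Count = (5+1−5)·(5+1)^{5−1} = 1·1296 = 1296 (Konheim–Weiss)
Check (4,1,3,4,2) → sorted (1,2,3,4,4): b_i ≤ i ∀i, a PF.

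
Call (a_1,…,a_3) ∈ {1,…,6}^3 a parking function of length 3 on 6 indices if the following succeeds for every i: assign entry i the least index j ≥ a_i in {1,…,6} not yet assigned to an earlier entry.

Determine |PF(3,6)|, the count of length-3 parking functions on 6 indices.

Count = (6−3+1)·(6+1)^(3−1) = 4 · 49 = 196 (Pollak)
Check (2,3,1) → sorted (1,2,3): b_i ≤ 3+i ∀i, a PF.

196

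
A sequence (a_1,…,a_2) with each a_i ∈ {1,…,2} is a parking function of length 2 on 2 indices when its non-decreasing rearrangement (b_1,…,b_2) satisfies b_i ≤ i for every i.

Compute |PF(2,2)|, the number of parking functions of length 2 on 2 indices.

3

|PF| = (2−2+1)·(2+1)^(2−1) = 1×3 = 3 [KW]
E.g. (1,1) → sorted (1,1): b_i ≤ i ∀i, a PF.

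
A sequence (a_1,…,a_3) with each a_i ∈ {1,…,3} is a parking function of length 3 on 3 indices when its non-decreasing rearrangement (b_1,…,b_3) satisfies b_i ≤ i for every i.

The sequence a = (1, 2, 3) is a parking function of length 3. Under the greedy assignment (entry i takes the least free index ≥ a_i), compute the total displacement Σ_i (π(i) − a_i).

0

Σπ(i) = 1+…+3 = 6; Σa = 1+2+3 = 6; disp = 6−6 = 0.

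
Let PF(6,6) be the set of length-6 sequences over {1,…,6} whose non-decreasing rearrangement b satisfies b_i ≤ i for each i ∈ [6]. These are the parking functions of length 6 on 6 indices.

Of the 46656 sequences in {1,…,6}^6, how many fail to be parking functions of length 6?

29849

|PF| = (7−6)·7^(6−1) = 1×16807 = 16807 (Pollak)
One tuple (3,6,6,1,4,6) → sorted (1,3,4,6,6,6): b_2=3>2, not a PF.
6^6 − 16807 = 46656 − 16807 = 29849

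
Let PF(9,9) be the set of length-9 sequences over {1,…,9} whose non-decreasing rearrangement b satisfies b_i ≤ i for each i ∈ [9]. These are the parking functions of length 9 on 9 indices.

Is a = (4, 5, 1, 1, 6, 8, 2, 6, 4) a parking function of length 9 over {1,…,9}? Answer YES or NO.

Rearranged: b = (1, 1, 2, 4, 4, 5, 6, 6, 8).
  b_1=1 ≤ 1
  b_2=1 ≤ 2
  b_3=2 ≤ 3
  b_4=4 ≤ 4
  b_5=4 ≤ 5
  b_6=5 ≤ 6
  b_7=6 ≤ 7
  b_8=6 ≤ 8
  b_9=8 ≤ 9
All bounds hold ⇒ YES

YES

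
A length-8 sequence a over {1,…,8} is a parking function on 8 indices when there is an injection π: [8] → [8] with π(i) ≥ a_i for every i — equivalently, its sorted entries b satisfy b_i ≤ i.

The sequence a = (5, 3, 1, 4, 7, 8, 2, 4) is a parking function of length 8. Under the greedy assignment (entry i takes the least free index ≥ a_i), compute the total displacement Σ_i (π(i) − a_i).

2

Σπ = 36 ({1..8} each once); Σa = 5+3+1+4+7+8+2+4 = 34; disp = 36−34 = 2.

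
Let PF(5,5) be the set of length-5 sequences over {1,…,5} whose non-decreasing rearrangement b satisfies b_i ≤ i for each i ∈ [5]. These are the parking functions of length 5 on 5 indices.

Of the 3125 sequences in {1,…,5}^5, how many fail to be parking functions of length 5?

|PF| = (5+1−5)·(5+1)^{5−1} = 1·1296 = 1296
Example (3,3,5,5,3) → sorted (3,3,3,5,5): b_1=3>1, not a PF.
Total 3125; non-PF = 3125−1296 = 1829

1829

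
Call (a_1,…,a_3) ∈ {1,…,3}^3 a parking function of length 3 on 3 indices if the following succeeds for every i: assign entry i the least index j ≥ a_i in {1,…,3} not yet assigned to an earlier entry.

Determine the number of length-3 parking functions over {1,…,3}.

16

#PF = (4−3)·4^(3−1) = 1×16 = 16 [KW]
Example (2,2,1) → sorted (1,2,2): b_i ≤ i ∀i, a PF.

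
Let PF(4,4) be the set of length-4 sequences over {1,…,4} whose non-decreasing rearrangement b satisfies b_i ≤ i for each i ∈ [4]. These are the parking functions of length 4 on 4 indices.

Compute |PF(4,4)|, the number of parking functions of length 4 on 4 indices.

Count = (4+1−4)·(4+1)^{4−1} = 1·125 = 125
E.g. (1,1,3,4) → sorted (1,1,3,4): b_i ≤ i ∀i, a PF.

125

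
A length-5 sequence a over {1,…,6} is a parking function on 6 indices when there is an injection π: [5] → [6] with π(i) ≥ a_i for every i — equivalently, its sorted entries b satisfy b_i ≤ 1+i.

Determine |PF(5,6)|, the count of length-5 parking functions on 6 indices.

4802

|PF| = (7−5)·7^(5−1) = 2×2401 = 4802 (Pollak)
One tuple (3,1,2,5,3) → sorted (1,2,3,3,5): b_i ≤ 1+i ∀i, a PF.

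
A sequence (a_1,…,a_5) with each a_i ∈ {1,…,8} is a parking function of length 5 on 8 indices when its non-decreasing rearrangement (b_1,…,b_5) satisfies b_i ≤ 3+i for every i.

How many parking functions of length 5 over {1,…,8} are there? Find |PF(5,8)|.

26244

|PF(5,8)| = (8+1−5)·(8+1)^{5−1} = 4 · 6561 = 26244
Example (3,5,5,6,6) → sorted (3,5,5,6,6): b_i ≤ 3+i ∀i, a PF.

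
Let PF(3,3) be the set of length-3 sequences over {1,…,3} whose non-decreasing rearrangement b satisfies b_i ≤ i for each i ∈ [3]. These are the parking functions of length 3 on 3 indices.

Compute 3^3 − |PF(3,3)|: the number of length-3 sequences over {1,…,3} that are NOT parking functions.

11

|PF| = (3+1−3)·(3+1)^{3−1} = 1 · 16 = 16 (Konheim–Weiss)
Example (3,3,3) → sorted (3,3,3): b_1=3>1, not a PF.
Total 27; non-PF = 27−16 = 11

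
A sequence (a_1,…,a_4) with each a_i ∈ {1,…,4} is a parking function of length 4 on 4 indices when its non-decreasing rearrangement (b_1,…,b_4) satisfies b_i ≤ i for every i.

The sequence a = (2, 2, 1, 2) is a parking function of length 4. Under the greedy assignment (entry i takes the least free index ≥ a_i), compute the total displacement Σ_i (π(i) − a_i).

3

Σπ = 10 ({1..4} each once); Σa = 2+2+1+2 = 7; disp = 10−7 = 3.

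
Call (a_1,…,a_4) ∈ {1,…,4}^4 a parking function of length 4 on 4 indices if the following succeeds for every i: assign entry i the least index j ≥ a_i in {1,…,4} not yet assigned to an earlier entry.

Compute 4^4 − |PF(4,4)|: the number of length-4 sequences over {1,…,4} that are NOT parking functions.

131

#PF = (5−4)·5^(4−1) = 1×125 = 125 (Konheim–Weiss)
E.g. (4,4,4,1) → sorted (1,4,4,4): b_2=4>2, not a PF.
4^4 − 125 = 256 − 125 = 131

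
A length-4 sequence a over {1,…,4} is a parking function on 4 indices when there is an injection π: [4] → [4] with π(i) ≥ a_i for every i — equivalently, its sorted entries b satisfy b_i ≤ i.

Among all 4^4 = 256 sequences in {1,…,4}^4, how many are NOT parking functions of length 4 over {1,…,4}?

131

Count = (4−4+1)·(4+1)^(4−1) = 1·125 = 125
One tuple (2,3,2,4) → sorted (2,2,3,4): b_1=2>1, not a PF.
Total 256; non-PF = 256−125 = 131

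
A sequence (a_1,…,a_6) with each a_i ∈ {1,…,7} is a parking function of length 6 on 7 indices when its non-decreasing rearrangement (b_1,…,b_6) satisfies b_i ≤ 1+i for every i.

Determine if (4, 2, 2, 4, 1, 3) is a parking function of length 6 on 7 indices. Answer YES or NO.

YES

Sorted: b = (1, 2, 2, 3, 4, 4).
  b_1=1 ≤ 2
  b_2=2 ≤ 3
  b_3=2 ≤ 4
  b_4=3 ≤ 5
  b_5=4 ≤ 6
  b_6=4 ≤ 7
All bounds hold ⇒ YES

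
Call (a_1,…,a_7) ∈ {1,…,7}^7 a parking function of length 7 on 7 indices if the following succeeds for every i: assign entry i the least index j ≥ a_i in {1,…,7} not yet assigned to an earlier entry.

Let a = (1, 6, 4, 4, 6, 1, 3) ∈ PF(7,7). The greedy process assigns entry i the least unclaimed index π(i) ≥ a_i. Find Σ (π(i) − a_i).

3

Σπ(i) = 1+…+7 = 28; Σa = 1+6+4+4+6+1+3 = 25; disp = 28−25 = 3.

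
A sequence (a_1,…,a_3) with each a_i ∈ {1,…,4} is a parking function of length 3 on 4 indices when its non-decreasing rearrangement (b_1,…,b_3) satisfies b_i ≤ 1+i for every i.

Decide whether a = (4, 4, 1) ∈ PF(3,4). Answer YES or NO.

Sorted: b = (1, 4, 4).
  b_1=1 ≤ 2
  b_2=4 > 3
  fails at i=2 ⇒ NO

NO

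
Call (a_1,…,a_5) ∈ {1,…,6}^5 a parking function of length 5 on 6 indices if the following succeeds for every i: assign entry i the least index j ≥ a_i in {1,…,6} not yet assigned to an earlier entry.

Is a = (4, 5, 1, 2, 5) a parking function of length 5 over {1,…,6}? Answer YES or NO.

Order a: b = (1, 2, 4, 5, 5).
  b_1=1 ≤ 2
  b_2=2 ≤ 3
  b_3=4 ≤ 4
  b_4=5 ≤ 5
  b_5=5 ≤ 6
All bounds hold ⇒ YES

YES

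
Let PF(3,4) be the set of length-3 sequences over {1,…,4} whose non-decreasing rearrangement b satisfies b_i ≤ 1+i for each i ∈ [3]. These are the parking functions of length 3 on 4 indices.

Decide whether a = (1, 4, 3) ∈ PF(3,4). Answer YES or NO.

YES

Order a: b = (1, 3, 4).
  b_1=1 ≤ 2
  b_2=3 ≤ 3
  b_3=4 ≤ 4
All bounds hold ⇒ YES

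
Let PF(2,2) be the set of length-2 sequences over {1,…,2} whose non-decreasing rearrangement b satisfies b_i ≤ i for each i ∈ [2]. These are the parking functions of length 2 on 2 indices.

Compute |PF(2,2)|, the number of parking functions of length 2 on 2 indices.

|PF(2,2)| = (3−2)·3^(2−1) = 1·3 = 3 [KW]
Check (1,1) → sorted (1,1): b_i ≤ i ∀i, a PF.

3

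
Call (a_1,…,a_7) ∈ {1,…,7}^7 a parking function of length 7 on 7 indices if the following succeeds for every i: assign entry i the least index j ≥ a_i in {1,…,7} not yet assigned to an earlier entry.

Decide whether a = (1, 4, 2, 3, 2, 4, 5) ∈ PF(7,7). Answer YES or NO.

Rearranged: b = (1, 2, 2, 3, 4, 4, 5).
  b_1=1 ≤ 1
  b_2=2 ≤ 2
  b_3=2 ≤ 3
  b_4=3 ≤ 4
  b_5=4 ≤ 5
  b_6=4 ≤ 6
  b_7=5 ≤ 7
All bounds hold ⇒ YES

YES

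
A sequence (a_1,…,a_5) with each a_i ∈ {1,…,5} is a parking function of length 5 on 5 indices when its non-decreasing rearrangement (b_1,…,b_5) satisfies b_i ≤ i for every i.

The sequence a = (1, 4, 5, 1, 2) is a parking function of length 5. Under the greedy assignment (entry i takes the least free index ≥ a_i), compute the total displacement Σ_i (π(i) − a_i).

Σπ = 15 ({1..5} each once); Σa = 1+4+5+1+2 = 13; disp = 15−13 = 2.

2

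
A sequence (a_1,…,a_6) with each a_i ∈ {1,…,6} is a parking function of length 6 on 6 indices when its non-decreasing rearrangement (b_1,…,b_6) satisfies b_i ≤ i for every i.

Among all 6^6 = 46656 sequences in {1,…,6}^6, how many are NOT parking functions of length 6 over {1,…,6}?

Count = (6+1−6)·(6+1)^{6−1} = 1 · 16807 = 16807 [KW]
One tuple (3,6,4,6,3,6) → sorted (3,3,4,6,6,6): b_1=3>1, not a PF.
6^6 − 16807 = 46656 − 16807 = 29849

29849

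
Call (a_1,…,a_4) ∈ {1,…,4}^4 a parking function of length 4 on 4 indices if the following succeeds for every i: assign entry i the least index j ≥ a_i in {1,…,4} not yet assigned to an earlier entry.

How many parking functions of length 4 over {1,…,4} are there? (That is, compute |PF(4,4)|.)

|PF| = (4−4+1)·(4+1)^(4−1) = 1×125 = 125 (Pollak)
Check (1,4,1,1) → sorted (1,1,1,4): b_i ≤ i ∀i, a PF.

125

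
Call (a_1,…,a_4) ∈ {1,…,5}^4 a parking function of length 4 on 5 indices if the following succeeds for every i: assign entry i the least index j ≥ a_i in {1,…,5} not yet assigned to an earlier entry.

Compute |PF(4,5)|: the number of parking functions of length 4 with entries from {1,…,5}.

#PF = (5+1−4)·(5+1)^{4−1} = 2×216 = 432
Example (4,1,1,4) → sorted (1,1,4,4): b_i ≤ 1+i ∀i, a PF.

432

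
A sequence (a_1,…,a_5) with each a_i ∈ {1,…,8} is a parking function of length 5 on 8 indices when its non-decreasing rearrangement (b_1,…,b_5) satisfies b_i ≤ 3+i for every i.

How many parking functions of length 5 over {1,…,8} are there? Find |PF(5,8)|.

26244

|PF| = (8−5+1)·(8+1)^(5−1) = 4·6561 = 26244 (Pollak)
Check (4,1,4,1,8) → sorted (1,1,4,4,8): b_i ≤ 3+i ∀i, a PF.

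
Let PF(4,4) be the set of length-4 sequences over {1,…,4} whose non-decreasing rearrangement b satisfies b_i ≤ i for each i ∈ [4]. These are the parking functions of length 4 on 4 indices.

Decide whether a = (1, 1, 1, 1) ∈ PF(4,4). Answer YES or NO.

YES

Order a: b = (1, 1, 1, 1).
  b_1=1 ≤ 1
  b_2=1 ≤ 2
  b_3=1 ≤ 3
  b_4=1 ≤ 4
All bounds hold ⇒ YES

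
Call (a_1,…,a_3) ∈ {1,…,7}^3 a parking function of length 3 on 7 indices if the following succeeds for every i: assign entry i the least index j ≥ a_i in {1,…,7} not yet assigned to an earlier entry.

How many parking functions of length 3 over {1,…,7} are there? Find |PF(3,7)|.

320

#PF = (7−3+1)·(7+1)^(3−1) = 5×64 = 320 (Konheim–Weiss)
E.g. (7,4,2) → sorted (2,4,7): b_i ≤ 4+i ∀i, a PF.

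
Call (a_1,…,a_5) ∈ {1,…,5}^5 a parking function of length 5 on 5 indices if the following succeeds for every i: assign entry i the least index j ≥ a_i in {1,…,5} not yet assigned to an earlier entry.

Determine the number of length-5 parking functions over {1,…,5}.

1296

#PF = (5+1−5)·(5+1)^{5−1} = 1×1296 = 1296 (Konheim–Weiss)
E.g. (2,3,2,2,1) → sorted (1,2,2,2,3): b_i ≤ i ∀i, a PF.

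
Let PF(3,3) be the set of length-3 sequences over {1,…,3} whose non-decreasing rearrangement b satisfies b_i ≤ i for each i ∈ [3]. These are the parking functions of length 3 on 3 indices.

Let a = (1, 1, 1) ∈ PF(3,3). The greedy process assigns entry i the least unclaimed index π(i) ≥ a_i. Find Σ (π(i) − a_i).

3

Σπ(i) = 1+…+3 = 6; Σa = 1+1+1 = 3; disp = 6−3 = 3.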